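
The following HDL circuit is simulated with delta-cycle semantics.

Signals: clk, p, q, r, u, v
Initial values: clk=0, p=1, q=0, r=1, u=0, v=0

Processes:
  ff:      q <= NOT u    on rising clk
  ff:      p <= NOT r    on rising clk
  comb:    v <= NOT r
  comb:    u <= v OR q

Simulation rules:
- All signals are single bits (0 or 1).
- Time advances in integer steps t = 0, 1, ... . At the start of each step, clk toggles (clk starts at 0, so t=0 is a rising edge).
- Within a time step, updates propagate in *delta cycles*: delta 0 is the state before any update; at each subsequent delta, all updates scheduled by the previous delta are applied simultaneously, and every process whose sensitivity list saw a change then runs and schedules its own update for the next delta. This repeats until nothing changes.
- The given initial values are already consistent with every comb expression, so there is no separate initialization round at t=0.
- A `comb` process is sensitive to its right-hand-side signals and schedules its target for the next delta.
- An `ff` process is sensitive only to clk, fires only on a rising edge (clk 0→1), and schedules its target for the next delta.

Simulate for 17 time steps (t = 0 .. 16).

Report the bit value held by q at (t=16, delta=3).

1

t=0 Δ0: clk=0 p=1 v=0 q=0 u=0 r=1
  Δ1: clk:0→1
  Δ2: p:1→0, q:0→1
  Δ3: u:0→1
  (3Δ to stable)
t=1 Δ0: clk=1 p=0 v=0 q=1 u=1 r=1
  Δ1: clk:1→0
  (1Δ to stable)
t=2 Δ0: clk=0 p=0 v=0 q=1 u=1 r=1
  Δ1: clk:0→1
  Δ2: q:1→0
  Δ3: u:1→0
  (3Δ to stable)
t=3 Δ0: clk=1 p=0 v=0 q=0 u=0 r=1
  Δ1: clk:1→0
  (1Δ to stable)
t=4 Δ0: clk=0 p=0 v=0 q=0 u=0 r=1
  Δ1: clk:0→1
  Δ2: q:0→1
  Δ3: u:0→1
  (3Δ to stable)
t=5 Δ0: clk=1 p=0 v=0 q=1 u=1 r=1
  Δ1: clk:1→0
  (1Δ to stable)
t=6 Δ0: clk=0 p=0 v=0 q=1 u=1 r=1
  Δ1: clk:0→1
  Δ2: q:1→0
  Δ3: u:1→0
  (3Δ to stable)
t=7 Δ0: clk=1 p=0 v=0 q=0 u=0 r=1
  Δ1: clk:1→0
  (1Δ to stable)
t=8 Δ0: clk=0 p=0 v=0 q=0 u=0 r=1
  Δ1: clk:0→1
  Δ2: q:0→1
  Δ3: u:0→1
  (3Δ to stable)
t=9 Δ0: clk=1 p=0 v=0 q=1 u=1 r=1
  Δ1: clk:1→0
  (1Δ to stable)
t=10 Δ0: clk=0 p=0 v=0 q=1 u=1 r=1
  Δ1: clk:0→1
  Δ2: q:1→0
  Δ3: u:1→0
  (3Δ to stable)
t=11 Δ0: clk=1 p=0 v=0 q=0 u=0 r=1
  Δ1: clk:1→0
  (1Δ to stable)
t=12 Δ0: clk=0 p=0 v=0 q=0 u=0 r=1
  Δ1: clk:0→1
  Δ2: q:0→1
  Δ3: u:0→1
  (3Δ to stable)
t=13 Δ0: clk=1 p=0 v=0 q=1 u=1 r=1
  Δ1: clk:1→0
  (1Δ to stable)
t=14 Δ0: clk=0 p=0 v=0 q=1 u=1 r=1
  Δ1: clk:0→1
  Δ2: q:1→0
  Δ3: u:1→0
  (3Δ to stable)
t=15 Δ0: clk=1 p=0 v=0 q=0 u=0 r=1
  Δ1: clk:1→0
  (1Δ to stable)
t=16 Δ0: clk=0 p=0 v=0 q=0 u=0 r=1
  Δ1: clk:0→1
  Δ2: q:0→1
  Δ3: u:0→1
  (3Δ to stable)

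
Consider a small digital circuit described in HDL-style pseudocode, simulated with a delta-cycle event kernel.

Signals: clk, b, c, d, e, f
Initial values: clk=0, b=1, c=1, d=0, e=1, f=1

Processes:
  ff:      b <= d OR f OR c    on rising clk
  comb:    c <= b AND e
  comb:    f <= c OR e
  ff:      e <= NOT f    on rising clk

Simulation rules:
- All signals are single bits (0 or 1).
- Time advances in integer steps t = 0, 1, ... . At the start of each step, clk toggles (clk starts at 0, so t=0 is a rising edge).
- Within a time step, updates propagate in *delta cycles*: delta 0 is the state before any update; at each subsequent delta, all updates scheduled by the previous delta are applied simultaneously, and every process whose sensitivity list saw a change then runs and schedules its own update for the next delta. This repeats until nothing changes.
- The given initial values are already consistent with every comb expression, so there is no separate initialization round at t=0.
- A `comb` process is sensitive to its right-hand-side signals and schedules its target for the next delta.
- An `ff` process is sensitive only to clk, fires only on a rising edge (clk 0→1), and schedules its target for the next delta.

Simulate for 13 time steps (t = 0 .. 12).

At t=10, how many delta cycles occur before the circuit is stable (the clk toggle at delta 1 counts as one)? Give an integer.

[bits: c,f,e,b,d,clk]
t=0: Δ0=111100 Δ1=111101 Δ2=110101 Δ3=010101 Δ4=000101 | 4Δ
t=1: Δ0=000101 Δ1=000100 | 1Δ
t=2: Δ0=000100 Δ1=000101 Δ2=001001 Δ3=011001 | 3Δ
t=3: Δ0=011001 Δ1=011000 | 1Δ
t=4: Δ0=011000 Δ1=011001 Δ2=010101 Δ3=000101 | 3Δ
t=5: Δ0=000101 Δ1=000100 | 1Δ
t=6: Δ0=000100 Δ1=000101 Δ2=001001 Δ3=011001 | 3Δ
t=7: Δ0=011001 Δ1=011000 | 1Δ
t=8: Δ0=011000 Δ1=011001 Δ2=010101 Δ3=000101 | 3Δ
t=9: Δ0=000101 Δ1=000100 | 1Δ
t=10: Δ0=000100 Δ1=000101 Δ2=001001 Δ3=011001 | 3Δ
t=11: Δ0=011001 Δ1=011000 | 1Δ
t=12: Δ0=011000 Δ1=011001 Δ2=010101 Δ3=000101 | 3Δ

3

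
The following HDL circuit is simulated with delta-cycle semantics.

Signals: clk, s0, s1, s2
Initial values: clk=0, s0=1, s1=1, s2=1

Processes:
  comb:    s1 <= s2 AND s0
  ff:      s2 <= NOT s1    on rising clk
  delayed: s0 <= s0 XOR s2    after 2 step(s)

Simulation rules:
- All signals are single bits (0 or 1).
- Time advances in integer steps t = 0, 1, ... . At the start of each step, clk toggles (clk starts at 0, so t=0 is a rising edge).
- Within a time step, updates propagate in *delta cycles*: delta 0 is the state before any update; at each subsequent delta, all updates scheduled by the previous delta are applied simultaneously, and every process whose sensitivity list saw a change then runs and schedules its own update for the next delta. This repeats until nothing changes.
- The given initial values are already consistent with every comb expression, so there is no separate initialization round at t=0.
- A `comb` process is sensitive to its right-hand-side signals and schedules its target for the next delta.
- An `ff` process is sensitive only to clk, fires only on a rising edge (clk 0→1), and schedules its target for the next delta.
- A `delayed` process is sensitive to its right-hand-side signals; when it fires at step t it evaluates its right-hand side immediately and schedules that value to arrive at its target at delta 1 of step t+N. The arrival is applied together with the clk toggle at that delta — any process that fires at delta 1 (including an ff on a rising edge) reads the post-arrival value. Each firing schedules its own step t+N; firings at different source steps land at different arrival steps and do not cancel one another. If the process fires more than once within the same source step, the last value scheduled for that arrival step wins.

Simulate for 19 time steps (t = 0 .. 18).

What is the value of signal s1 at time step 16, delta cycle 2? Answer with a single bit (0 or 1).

0

t=0 Δ0: s2=1 clk=0 s0=1 s1=1
  Δ1: clk:0→1
  Δ2: s2:1→0
  Δ3: s1:1→0
  (3Δ to stable)
t=1 Δ0: s2=0 clk=1 s0=1 s1=0
  Δ1: clk:1→0
  (1Δ to stable)
t=2 Δ0: s2=0 clk=0 s0=1 s1=0
  Δ1: clk:0→1
  Δ2: s2:0→1
  Δ3: s1:0→1
  (3Δ to stable)
t=3 Δ0: s2=1 clk=1 s0=1 s1=1
  Δ1: clk:1→0
  (1Δ to stable)
t=4 Δ0: s2=1 clk=0 s0=1 s1=1
  Δ1: clk:0→1, s0:1→0
  Δ2: s2:1→0, s1:1→0
  (2Δ to stable)
t=5 Δ0: s2=0 clk=1 s0=0 s1=0
  Δ1: clk:1→0
  (1Δ to stable)
t=6 Δ0: s2=0 clk=0 s0=0 s1=0
  Δ1: clk:0→1
  Δ2: s2:0→1
  (2Δ to stable)
t=7 Δ0: s2=1 clk=1 s0=0 s1=0
  Δ1: clk:1→0
  (1Δ to stable)
t=8 Δ0: s2=1 clk=0 s0=0 s1=0
  Δ1: clk:0→1, s0:0→1
  Δ2: s1:0→1
  (2Δ to stable)
t=9 Δ0: s2=1 clk=1 s0=1 s1=1
  Δ1: clk:1→0
  (1Δ to stable)
t=10 Δ0: s2=1 clk=0 s0=1 s1=1
  Δ1: clk:0→1, s0:1→0
  Δ2: s2:1→0, s1:1→0
  (2Δ to stable)
t=11 Δ0: s2=0 clk=1 s0=0 s1=0
  Δ1: clk:1→0
  (1Δ to stable)
t=12 Δ0: s2=0 clk=0 s0=0 s1=0
  Δ1: clk:0→1
  Δ2: s2:0→1
  (2Δ to stable)
t=13 Δ0: s2=1 clk=1 s0=0 s1=0
  Δ1: clk:1→0
  (1Δ to stable)
t=14 Δ0: s2=1 clk=0 s0=0 s1=0
  Δ1: clk:0→1, s0:0→1
  Δ2: s1:0→1
  (2Δ to stable)
t=15 Δ0: s2=1 clk=1 s0=1 s1=1
  Δ1: clk:1→0
  (1Δ to stable)
t=16 Δ0: s2=1 clk=0 s0=1 s1=1
  Δ1: clk:0→1, s0:1→0
  Δ2: s2:1→0, s1:1→0
  (2Δ to stable)
t=17 Δ0: s2=0 clk=1 s0=0 s1=0
  Δ1: clk:1→0
  (1Δ to stable)
t=18 Δ0: s2=0 clk=0 s0=0 s1=0
  Δ1: clk:0→1
  Δ2: s2:0→1
  (2Δ to stable)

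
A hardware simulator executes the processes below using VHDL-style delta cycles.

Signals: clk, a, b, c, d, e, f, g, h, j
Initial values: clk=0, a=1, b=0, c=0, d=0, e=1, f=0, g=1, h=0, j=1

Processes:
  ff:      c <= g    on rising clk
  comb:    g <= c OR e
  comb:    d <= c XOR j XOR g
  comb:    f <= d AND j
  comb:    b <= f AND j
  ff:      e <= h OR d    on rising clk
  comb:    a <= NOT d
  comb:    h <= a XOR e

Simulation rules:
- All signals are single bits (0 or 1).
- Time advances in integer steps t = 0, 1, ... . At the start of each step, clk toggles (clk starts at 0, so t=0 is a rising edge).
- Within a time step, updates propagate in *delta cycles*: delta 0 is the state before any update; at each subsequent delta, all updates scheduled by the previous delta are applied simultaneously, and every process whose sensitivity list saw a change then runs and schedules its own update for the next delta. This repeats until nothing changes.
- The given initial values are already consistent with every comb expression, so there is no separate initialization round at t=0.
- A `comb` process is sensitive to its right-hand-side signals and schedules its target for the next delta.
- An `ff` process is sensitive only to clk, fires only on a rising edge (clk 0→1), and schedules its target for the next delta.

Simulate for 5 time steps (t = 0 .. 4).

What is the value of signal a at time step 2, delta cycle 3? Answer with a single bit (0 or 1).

0

t=0 Δ0: g=1 c=0 e=1 b=0 d=0 j=1 clk=0 f=0 a=1 h=0
  Δ1: clk:0→1
  Δ2: c:0→1, e:1→0
  Δ3: d:0→1, h:0→1
  Δ4: f:0→1, a:1→0
  Δ5: b:0→1, h:1→0
  (5Δ to stable)
t=1 Δ0: g=1 c=1 e=0 b=1 d=1 j=1 clk=1 f=1 a=0 h=0
  Δ1: clk:1→0
  (1Δ to stable)
t=2 Δ0: g=1 c=1 e=0 b=1 d=1 j=1 clk=0 f=1 a=0 h=0
  Δ1: clk:0→1
  Δ2: e:0→1
  Δ3: h:0→1
  (3Δ to stable)
t=3 Δ0: g=1 c=1 e=1 b=1 d=1 j=1 clk=1 f=1 a=0 h=1
  Δ1: clk:1→0
  (1Δ to stable)
t=4 Δ0: g=1 c=1 e=1 b=1 d=1 j=1 clk=0 f=1 a=0 h=1
  Δ1: clk:0→1
  (1Δ to stable)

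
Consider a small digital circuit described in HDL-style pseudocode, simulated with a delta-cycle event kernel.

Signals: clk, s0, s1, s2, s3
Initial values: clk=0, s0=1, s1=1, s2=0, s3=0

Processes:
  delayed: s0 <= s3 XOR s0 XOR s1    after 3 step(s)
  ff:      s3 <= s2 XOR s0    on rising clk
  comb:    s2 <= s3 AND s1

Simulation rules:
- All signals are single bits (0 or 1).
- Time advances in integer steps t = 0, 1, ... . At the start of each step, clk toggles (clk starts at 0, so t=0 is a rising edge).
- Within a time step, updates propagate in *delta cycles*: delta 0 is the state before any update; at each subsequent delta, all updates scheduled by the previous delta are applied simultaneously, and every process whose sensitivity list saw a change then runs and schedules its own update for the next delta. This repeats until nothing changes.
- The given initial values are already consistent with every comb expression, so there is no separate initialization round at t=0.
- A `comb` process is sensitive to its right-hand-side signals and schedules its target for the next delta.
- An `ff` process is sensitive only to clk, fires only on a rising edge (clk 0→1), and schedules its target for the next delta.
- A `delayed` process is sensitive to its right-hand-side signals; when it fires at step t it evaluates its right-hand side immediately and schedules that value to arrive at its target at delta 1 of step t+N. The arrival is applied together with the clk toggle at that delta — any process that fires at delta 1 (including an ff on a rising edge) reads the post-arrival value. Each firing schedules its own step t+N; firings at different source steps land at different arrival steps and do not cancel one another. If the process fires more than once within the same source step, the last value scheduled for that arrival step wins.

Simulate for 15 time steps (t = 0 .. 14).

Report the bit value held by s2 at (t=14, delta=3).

1

[bits: s0,s2,s3,clk,s1]
t=0: Δ0=10001 Δ1=10011 Δ2=10111 Δ3=11111 | 3Δ
t=1: Δ0=11111 Δ1=11101 | 1Δ
t=2: Δ0=11101 Δ1=11111 Δ2=11011 Δ3=10011 | 3Δ
t=3: Δ0=10011 Δ1=10001 | 1Δ
t=4: Δ0=10001 Δ1=10011 Δ2=10111 Δ3=11111 | 3Δ
t=5: Δ0=11111 Δ1=01101 | 1Δ
t=6: Δ0=01101 Δ1=01111 | 1Δ
t=7: Δ0=01111 Δ1=11101 | 1Δ
t=8: Δ0=11101 Δ1=01111 | 1Δ
t=9: Δ0=01111 Δ1=01101 | 1Δ
t=10: Δ0=01101 Δ1=11111 Δ2=11011 Δ3=10011 | 3Δ
t=11: Δ0=10011 Δ1=00001 | 1Δ
t=12: Δ0=00001 Δ1=00011 | 1Δ
t=13: Δ0=00011 Δ1=00001 | 1Δ
t=14: Δ0=00001 Δ1=10011 Δ2=10111 Δ3=11111 | 3Δ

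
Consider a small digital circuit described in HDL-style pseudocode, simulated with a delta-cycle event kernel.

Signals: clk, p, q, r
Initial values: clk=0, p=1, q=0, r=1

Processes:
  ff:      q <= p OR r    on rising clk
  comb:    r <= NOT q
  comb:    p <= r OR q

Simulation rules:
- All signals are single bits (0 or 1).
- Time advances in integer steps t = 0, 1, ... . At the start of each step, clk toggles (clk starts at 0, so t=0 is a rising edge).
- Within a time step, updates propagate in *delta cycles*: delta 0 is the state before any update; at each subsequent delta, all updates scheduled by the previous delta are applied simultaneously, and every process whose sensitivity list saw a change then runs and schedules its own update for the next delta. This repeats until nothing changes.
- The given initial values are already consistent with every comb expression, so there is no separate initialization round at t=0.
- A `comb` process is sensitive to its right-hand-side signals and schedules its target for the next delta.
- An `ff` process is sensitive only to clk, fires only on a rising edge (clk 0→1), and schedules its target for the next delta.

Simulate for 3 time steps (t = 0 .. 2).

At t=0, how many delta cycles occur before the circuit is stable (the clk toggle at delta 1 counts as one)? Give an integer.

3

[bits: clk,r,q,p]
t=0: Δ0=0101 Δ1=1101 Δ2=1111 Δ3=1011 | 3Δ
t=1: Δ0=1011 Δ1=0011 | 1Δ
t=2: Δ0=0011 Δ1=1011 | 1Δ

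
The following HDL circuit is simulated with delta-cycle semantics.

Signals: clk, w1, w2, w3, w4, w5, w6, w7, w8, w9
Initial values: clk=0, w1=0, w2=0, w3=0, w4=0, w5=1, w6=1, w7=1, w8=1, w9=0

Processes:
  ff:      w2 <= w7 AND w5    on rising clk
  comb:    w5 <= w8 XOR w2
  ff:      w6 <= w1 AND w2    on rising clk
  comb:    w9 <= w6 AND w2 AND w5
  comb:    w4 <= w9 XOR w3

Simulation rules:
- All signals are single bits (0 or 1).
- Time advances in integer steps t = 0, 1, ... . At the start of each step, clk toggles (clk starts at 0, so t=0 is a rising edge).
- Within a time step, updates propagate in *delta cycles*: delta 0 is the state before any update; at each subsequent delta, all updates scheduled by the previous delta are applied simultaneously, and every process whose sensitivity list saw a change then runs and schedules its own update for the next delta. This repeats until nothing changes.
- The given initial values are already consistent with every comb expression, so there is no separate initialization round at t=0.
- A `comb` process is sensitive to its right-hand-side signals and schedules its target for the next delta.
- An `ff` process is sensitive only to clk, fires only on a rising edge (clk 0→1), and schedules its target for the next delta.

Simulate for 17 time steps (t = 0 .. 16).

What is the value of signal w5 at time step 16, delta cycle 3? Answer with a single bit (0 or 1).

[bits: w9,w4,clk,w5,w8,w2,w1,w7,w6,w3]
t=0: Δ0=0001100110 Δ1=0011100110 Δ2=0011110100 Δ3=0010110100 | 3Δ
t=1: Δ0=0010110100 Δ1=0000110100 | 1Δ
t=2: Δ0=0000110100 Δ1=0010110100 Δ2=0010100100 Δ3=0011100100 | 3Δ
t=3: Δ0=0011100100 Δ1=0001100100 | 1Δ
t=4: Δ0=0001100100 Δ1=0011100100 Δ2=0011110100 Δ3=0010110100 | 3Δ
t=5: Δ0=0010110100 Δ1=0000110100 | 1Δ
t=6: Δ0=0000110100 Δ1=0010110100 Δ2=0010100100 Δ3=0011100100 | 3Δ
t=7: Δ0=0011100100 Δ1=0001100100 | 1Δ
t=8: Δ0=0001100100 Δ1=0011100100 Δ2=0011110100 Δ3=0010110100 | 3Δ
t=9: Δ0=0010110100 Δ1=0000110100 | 1Δ
t=10: Δ0=0000110100 Δ1=0010110100 Δ2=0010100100 Δ3=0011100100 | 3Δ
t=11: Δ0=0011100100 Δ1=0001100100 | 1Δ
t=12: Δ0=0001100100 Δ1=0011100100 Δ2=0011110100 Δ3=0010110100 | 3Δ
t=13: Δ0=0010110100 Δ1=0000110100 | 1Δ
t=14: Δ0=0000110100 Δ1=0010110100 Δ2=0010100100 Δ3=0011100100 | 3Δ
t=15: Δ0=0011100100 Δ1=0001100100 | 1Δ
t=16: Δ0=0001100100 Δ1=0011100100 Δ2=0011110100 Δ3=0010110100 | 3Δ

0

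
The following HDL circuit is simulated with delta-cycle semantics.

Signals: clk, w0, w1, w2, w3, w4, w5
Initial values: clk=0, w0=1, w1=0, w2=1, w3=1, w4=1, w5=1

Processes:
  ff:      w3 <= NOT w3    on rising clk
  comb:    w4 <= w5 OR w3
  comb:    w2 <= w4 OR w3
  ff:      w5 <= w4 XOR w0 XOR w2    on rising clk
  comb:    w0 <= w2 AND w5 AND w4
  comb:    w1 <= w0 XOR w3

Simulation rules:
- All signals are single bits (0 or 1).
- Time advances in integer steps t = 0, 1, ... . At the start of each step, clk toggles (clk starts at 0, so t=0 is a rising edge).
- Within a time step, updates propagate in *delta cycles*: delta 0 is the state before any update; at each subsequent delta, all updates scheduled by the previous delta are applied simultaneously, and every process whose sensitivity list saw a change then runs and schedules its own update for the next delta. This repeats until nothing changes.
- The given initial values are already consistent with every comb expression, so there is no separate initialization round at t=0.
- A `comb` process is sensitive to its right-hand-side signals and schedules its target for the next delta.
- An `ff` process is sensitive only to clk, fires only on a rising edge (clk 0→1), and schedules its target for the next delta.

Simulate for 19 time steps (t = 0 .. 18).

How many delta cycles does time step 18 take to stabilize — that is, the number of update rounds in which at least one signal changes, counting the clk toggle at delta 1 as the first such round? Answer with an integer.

[bits: w2,w4,w3,clk,w0,w1,w5]
t=0: Δ0=1110101 Δ1=1111101 Δ2=1101101 Δ3=1101111 | 3Δ
t=1: Δ0=1101111 Δ1=1100111 | 1Δ
t=2: Δ0=1100111 Δ1=1101111 Δ2=1111111 Δ3=1111101 | 3Δ
t=3: Δ0=1111101 Δ1=1110101 | 1Δ
t=4: Δ0=1110101 Δ1=1111101 Δ2=1101101 Δ3=1101111 | 3Δ
t=5: Δ0=1101111 Δ1=1100111 | 1Δ
t=6: Δ0=1100111 Δ1=1101111 Δ2=1111111 Δ3=1111101 | 3Δ
t=7: Δ0=1111101 Δ1=1110101 | 1Δ
t=8: Δ0=1110101 Δ1=1111101 Δ2=1101101 Δ3=1101111 | 3Δ
t=9: Δ0=1101111 Δ1=1100111 | 1Δ
t=10: Δ0=1100111 Δ1=1101111 Δ2=1111111 Δ3=1111101 | 3Δ
t=11: Δ0=1111101 Δ1=1110101 | 1Δ
t=12: Δ0=1110101 Δ1=1111101 Δ2=1101101 Δ3=1101111 | 3Δ
t=13: Δ0=1101111 Δ1=1100111 | 1Δ
t=14: Δ0=1100111 Δ1=1101111 Δ2=1111111 Δ3=1111101 | 3Δ
t=15: Δ0=1111101 Δ1=1110101 | 1Δ
t=16: Δ0=1110101 Δ1=1111101 Δ2=1101101 Δ3=1101111 | 3Δ
t=17: Δ0=1101111 Δ1=1100111 | 1Δ
t=18: Δ0=1100111 Δ1=1101111 Δ2=1111111 Δ3=1111101 | 3Δ

3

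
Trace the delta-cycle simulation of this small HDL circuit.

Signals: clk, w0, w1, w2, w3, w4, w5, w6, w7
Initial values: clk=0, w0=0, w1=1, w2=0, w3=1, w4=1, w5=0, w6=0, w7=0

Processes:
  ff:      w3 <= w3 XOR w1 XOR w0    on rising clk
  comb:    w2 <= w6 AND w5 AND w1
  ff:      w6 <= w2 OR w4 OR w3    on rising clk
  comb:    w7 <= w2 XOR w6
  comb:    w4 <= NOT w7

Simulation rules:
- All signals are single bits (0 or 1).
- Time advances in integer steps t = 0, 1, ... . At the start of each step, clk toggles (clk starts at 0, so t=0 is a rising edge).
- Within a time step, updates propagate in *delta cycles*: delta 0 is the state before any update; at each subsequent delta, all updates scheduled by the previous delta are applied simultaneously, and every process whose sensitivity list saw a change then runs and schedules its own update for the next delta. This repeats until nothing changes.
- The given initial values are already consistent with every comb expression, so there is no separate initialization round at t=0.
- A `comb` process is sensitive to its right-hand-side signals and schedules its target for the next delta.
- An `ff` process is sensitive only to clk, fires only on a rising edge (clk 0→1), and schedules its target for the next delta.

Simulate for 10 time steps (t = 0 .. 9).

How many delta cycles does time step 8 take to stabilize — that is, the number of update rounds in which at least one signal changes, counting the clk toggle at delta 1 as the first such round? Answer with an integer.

4

[bits: w4,w3,w5,w2,w6,w1,w7,w0,clk]
t=0: Δ0=110001000 Δ1=110001001 Δ2=100011001 Δ3=100011101 Δ4=000011101 | 4Δ
t=1: Δ0=000011101 Δ1=000011100 | 1Δ
t=2: Δ0=000011100 Δ1=000011101 Δ2=010001101 Δ3=010001001 Δ4=110001001 | 4Δ
t=3: Δ0=110001001 Δ1=110001000 | 1Δ
t=4: Δ0=110001000 Δ1=110001001 Δ2=100011001 Δ3=100011101 Δ4=000011101 | 4Δ
t=5: Δ0=000011101 Δ1=000011100 | 1Δ
t=6: Δ0=000011100 Δ1=000011101 Δ2=010001101 Δ3=010001001 Δ4=110001001 | 4Δ
t=7: Δ0=110001001 Δ1=110001000 | 1Δ
t=8: Δ0=110001000 Δ1=110001001 Δ2=100011001 Δ3=100011101 Δ4=000011101 | 4Δ
t=9: Δ0=000011101 Δ1=000011100 | 1Δ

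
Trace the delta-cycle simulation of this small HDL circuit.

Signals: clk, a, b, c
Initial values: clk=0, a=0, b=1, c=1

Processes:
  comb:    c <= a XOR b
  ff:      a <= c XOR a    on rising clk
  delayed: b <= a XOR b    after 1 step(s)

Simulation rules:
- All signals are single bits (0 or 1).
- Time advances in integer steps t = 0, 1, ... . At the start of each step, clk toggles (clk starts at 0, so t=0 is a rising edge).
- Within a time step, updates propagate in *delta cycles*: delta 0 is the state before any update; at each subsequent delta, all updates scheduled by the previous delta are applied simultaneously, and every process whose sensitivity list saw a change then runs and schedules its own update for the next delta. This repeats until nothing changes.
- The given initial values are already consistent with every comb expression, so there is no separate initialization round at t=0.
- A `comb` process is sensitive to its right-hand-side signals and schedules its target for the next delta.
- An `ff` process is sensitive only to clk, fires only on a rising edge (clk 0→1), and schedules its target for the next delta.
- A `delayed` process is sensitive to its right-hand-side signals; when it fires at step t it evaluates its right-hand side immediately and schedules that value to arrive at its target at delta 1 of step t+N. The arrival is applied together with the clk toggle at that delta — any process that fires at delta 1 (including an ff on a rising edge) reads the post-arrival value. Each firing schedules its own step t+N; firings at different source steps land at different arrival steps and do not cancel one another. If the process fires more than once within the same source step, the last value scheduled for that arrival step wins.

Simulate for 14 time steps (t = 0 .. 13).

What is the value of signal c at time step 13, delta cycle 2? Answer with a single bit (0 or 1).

1

t=0 Δ0: b=1 c=1 clk=0 a=0
  Δ1: clk:0→1
  Δ2: a:0→1
  Δ3: c:1→0
  (3Δ to stable)
t=1 Δ0: b=1 c=0 clk=1 a=1
  Δ1: b:1→0, clk:1→0
  Δ2: c:0→1
  (2Δ to stable)
t=2 Δ0: b=0 c=1 clk=0 a=1
  Δ1: b:0→1, clk:0→1
  Δ2: c:1→0, a:1→0
  Δ3: c:0→1
  (3Δ to stable)
t=3 Δ0: b=1 c=1 clk=1 a=0
  Δ1: clk:1→0
  (1Δ to stable)
t=4 Δ0: b=1 c=1 clk=0 a=0
  Δ1: clk:0→1
  Δ2: a:0→1
  Δ3: c:1→0
  (3Δ to stable)
t=5 Δ0: b=1 c=0 clk=1 a=1
  Δ1: b:1→0, clk:1→0
  Δ2: c:0→1
  (2Δ to stable)
t=6 Δ0: b=0 c=1 clk=0 a=1
  Δ1: b:0→1, clk:0→1
  Δ2: c:1→0, a:1→0
  Δ3: c:0→1
  (3Δ to stable)
t=7 Δ0: b=1 c=1 clk=1 a=0
  Δ1: clk:1→0
  (1Δ to stable)
t=8 Δ0: b=1 c=1 clk=0 a=0
  Δ1: clk:0→1
  Δ2: a:0→1
  Δ3: c:1→0
  (3Δ to stable)
t=9 Δ0: b=1 c=0 clk=1 a=1
  Δ1: b:1→0, clk:1→0
  Δ2: c:0→1
  (2Δ to stable)
t=10 Δ0: b=0 c=1 clk=0 a=1
  Δ1: b:0→1, clk:0→1
  Δ2: c:1→0, a:1→0
  Δ3: c:0→1
  (3Δ to stable)
t=11 Δ0: b=1 c=1 clk=1 a=0
  Δ1: clk:1→0
  (1Δ to stable)
t=12 Δ0: b=1 c=1 clk=0 a=0
  Δ1: clk:0→1
  Δ2: a:0→1
  Δ3: c:1→0
  (3Δ to stable)
t=13 Δ0: b=1 c=0 clk=1 a=1
  Δ1: b:1→0, clk:1→0
  Δ2: c:0→1
  (2Δ to stable)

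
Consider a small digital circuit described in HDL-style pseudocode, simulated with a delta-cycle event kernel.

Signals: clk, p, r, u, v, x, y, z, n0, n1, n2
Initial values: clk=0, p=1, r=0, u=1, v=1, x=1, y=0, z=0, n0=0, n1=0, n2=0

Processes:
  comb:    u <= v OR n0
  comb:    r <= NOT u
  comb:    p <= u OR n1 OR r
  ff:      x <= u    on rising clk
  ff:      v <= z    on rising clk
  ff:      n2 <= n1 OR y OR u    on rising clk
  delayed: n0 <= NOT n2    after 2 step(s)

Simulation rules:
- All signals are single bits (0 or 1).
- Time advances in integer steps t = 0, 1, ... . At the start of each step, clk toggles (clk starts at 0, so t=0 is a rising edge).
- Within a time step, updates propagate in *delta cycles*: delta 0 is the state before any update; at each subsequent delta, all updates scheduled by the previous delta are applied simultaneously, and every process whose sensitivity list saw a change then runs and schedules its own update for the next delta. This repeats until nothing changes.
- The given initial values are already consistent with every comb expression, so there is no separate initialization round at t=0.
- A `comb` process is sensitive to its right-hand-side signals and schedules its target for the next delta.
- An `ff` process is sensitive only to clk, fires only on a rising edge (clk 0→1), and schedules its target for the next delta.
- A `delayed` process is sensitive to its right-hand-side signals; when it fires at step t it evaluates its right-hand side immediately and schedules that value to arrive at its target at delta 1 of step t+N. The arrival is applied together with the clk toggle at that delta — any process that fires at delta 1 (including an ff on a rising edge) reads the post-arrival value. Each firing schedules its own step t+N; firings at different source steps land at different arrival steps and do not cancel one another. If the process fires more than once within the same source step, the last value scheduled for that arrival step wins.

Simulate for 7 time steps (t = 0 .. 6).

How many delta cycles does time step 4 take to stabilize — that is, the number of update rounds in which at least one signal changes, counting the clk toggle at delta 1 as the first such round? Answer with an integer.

3

[bits: n2,x,p,r,n0,v,n1,clk,u,y,z]
t=0: Δ0=01100100100 Δ1=01100101100 Δ2=11100001100 Δ3=11100001000 Δ4=11010001000 Δ5=11110001000 | 5Δ
t=1: Δ0=11110001000 Δ1=11110000000 | 1Δ
t=2: Δ0=11110000000 Δ1=11110001000 Δ2=00110001000 | 2Δ
t=3: Δ0=00110001000 Δ1=00110000000 | 1Δ
t=4: Δ0=00110000000 Δ1=00111001000 Δ2=00111001100 Δ3=00101001100 | 3Δ
t=5: Δ0=00101001100 Δ1=00101000100 | 1Δ
t=6: Δ0=00101000100 Δ1=00101001100 Δ2=11101001100 | 2Δ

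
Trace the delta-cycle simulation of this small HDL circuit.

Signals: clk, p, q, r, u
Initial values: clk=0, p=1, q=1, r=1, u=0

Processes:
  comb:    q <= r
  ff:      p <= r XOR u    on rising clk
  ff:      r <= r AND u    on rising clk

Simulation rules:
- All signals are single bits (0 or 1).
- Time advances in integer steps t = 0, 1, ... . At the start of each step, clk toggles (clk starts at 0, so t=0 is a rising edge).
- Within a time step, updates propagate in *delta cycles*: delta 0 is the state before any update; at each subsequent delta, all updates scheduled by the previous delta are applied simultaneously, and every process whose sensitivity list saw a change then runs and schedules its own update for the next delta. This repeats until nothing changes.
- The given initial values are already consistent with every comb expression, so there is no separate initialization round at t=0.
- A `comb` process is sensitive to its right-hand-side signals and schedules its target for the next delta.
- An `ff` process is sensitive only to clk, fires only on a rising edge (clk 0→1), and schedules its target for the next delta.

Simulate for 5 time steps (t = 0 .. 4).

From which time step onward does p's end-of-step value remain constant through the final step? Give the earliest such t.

t0.Δ0 u=0 p=1 q=1 clk=0 r=1
t0.Δ1 u=0 p=1 q=1 clk=1 r=1
t0.Δ2 u=0 p=1 q=1 clk=1 r=0
t0.Δ3 u=0 p=1 q=0 clk=1 r=0
t1.Δ0 u=0 p=1 q=0 clk=1 r=0
t1.Δ1 u=0 p=1 q=0 clk=0 r=0
t2.Δ0 u=0 p=1 q=0 clk=0 r=0
t2.Δ1 u=0 p=1 q=0 clk=1 r=0
t2.Δ2 u=0 p=0 q=0 clk=1 r=0
t3.Δ0 u=0 p=0 q=0 clk=1 r=0
t3.Δ1 u=0 p=0 q=0 clk=0 r=0
t4.Δ0 u=0 p=0 q=0 clk=0 r=0
t4.Δ1 u=0 p=0 q=0 clk=1 r=0

2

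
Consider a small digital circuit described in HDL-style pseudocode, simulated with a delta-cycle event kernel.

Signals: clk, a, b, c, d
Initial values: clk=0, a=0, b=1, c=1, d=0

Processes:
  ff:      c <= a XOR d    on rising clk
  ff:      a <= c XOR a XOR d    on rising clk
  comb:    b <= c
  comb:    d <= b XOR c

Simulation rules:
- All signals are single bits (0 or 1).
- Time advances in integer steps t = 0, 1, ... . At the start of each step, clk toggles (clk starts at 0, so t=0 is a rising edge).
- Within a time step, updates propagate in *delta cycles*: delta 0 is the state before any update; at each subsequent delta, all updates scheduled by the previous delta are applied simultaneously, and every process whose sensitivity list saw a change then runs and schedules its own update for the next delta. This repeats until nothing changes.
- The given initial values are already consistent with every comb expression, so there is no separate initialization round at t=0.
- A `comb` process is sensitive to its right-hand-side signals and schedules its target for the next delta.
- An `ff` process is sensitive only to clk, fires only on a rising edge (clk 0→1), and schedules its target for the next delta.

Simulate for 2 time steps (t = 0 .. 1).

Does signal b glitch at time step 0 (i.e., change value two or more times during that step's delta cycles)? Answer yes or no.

no

[bits: c,b,a,clk,d]
t=0: Δ0=11000 Δ1=11010 Δ2=01110 Δ3=00111 Δ4=00110 | 4Δ
t=1: Δ0=00110 Δ1=00100 | 1Δ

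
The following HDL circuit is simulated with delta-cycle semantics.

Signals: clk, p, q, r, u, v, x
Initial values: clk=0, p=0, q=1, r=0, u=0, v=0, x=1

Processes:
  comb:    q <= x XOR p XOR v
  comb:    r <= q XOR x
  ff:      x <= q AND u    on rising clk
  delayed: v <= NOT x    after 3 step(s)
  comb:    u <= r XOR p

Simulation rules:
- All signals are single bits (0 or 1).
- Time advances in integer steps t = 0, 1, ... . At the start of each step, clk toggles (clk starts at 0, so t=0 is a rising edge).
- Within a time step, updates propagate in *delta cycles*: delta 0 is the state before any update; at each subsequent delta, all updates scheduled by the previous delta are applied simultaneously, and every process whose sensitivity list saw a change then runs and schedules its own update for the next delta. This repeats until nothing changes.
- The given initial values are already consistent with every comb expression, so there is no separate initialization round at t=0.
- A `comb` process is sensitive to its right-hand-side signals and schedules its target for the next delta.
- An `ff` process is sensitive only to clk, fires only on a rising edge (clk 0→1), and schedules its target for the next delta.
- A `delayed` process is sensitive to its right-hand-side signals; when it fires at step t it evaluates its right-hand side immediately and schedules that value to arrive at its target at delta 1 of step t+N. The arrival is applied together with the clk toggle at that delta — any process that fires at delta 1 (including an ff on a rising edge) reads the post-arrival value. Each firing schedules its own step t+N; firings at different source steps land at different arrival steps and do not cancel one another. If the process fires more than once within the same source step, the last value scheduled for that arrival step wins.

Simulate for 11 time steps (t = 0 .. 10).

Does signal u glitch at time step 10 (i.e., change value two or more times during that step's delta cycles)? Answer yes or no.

[bits: u,r,x,v,clk,p,q]
t=0: Δ0=0010001 Δ1=0010101 Δ2=0000101 Δ3=0100100 Δ4=1000100 Δ5=0000100 | 5Δ
t=1: Δ0=0000100 Δ1=0000000 | 1Δ
t=2: Δ0=0000000 Δ1=0000100 | 1Δ
t=3: Δ0=0000100 Δ1=0001000 Δ2=0001001 Δ3=0101001 Δ4=1101001 | 4Δ
t=4: Δ0=1101001 Δ1=1101101 Δ2=1111101 Δ3=1011100 Δ4=0111100 Δ5=1111100 | 5Δ
t=5: Δ0=1111100 Δ1=1111000 | 1Δ
t=6: Δ0=1111000 Δ1=1111100 Δ2=1101100 Δ3=1001101 Δ4=0101101 Δ5=1101101 | 5Δ
t=7: Δ0=1101101 Δ1=1100001 Δ2=1100000 Δ3=1000000 Δ4=0000000 | 4Δ
t=8: Δ0=0000000 Δ1=0000100 | 1Δ
t=9: Δ0=0000100 Δ1=0001000 Δ2=0001001 Δ3=0101001 Δ4=1101001 | 4Δ
t=10: Δ0=1101001 Δ1=1101101 Δ2=1111101 Δ3=1011100 Δ4=0111100 Δ5=1111100 | 5Δ

yes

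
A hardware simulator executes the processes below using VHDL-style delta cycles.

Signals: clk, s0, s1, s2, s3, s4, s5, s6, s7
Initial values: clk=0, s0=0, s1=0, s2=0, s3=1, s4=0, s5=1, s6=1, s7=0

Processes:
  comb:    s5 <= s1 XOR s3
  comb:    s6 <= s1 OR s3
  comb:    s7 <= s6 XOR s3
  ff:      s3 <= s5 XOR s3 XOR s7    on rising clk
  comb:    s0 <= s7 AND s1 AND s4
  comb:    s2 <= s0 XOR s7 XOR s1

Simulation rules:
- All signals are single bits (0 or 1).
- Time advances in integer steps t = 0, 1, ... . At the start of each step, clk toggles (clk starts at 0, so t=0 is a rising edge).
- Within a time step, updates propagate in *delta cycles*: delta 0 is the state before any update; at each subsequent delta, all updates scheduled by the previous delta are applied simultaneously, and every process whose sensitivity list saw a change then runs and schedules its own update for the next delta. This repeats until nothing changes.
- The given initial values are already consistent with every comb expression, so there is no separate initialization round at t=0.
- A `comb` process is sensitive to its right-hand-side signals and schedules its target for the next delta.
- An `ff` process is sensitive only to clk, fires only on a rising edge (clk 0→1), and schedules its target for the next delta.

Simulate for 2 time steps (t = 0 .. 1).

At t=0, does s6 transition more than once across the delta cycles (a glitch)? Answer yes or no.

no

[bits: s7,s4,s0,s1,s2,s6,clk,s3,s5]
t=0: Δ0=000001011 Δ1=000001111 Δ2=000001101 Δ3=100000100 Δ4=000010100 Δ5=000000100 | 5Δ
t=1: Δ0=000000100 Δ1=000000000 | 1Δ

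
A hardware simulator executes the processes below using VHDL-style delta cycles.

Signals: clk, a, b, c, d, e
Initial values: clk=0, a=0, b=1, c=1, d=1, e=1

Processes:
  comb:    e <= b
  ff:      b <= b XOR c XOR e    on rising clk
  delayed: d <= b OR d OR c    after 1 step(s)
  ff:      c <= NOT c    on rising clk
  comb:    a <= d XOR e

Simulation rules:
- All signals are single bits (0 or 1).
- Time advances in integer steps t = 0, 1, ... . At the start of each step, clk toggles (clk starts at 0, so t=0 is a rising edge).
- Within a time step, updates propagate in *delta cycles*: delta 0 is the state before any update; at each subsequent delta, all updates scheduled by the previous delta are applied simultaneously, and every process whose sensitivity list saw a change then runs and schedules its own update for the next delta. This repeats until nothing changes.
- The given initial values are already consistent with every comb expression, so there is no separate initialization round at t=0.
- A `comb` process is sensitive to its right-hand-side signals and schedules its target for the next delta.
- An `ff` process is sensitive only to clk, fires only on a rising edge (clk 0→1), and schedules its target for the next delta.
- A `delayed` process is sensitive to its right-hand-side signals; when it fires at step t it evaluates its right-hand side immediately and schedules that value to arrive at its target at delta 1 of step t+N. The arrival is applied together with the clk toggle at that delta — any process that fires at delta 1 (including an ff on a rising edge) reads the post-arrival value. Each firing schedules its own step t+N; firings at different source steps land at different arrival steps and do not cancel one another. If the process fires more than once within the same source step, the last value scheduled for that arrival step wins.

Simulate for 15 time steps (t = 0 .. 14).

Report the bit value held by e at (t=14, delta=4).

0

t0.Δ0 c=1 e=1 clk=0 a=0 d=1 b=1
t0.Δ1 c=1 e=1 clk=1 a=0 d=1 b=1
t0.Δ2 c=0 e=1 clk=1 a=0 d=1 b=1
t1.Δ0 c=0 e=1 clk=1 a=0 d=1 b=1
t1.Δ1 c=0 e=1 clk=0 a=0 d=1 b=1
t2.Δ0 c=0 e=1 clk=0 a=0 d=1 b=1
t2.Δ1 c=0 e=1 clk=1 a=0 d=1 b=1
t2.Δ2 c=1 e=1 clk=1 a=0 d=1 b=0
t2.Δ3 c=1 e=0 clk=1 a=0 d=1 b=0
t2.Δ4 c=1 e=0 clk=1 a=1 d=1 b=0
t3.Δ0 c=1 e=0 clk=1 a=1 d=1 b=0
t3.Δ1 c=1 e=0 clk=0 a=1 d=1 b=0
t4.Δ0 c=1 e=0 clk=0 a=1 d=1 b=0
t4.Δ1 c=1 e=0 clk=1 a=1 d=1 b=0
t4.Δ2 c=0 e=0 clk=1 a=1 d=1 b=1
t4.Δ3 c=0 e=1 clk=1 a=1 d=1 b=1
t4.Δ4 c=0 e=1 clk=1 a=0 d=1 b=1
t5.Δ0 c=0 e=1 clk=1 a=0 d=1 b=1
t5.Δ1 c=0 e=1 clk=0 a=0 d=1 b=1
t6.Δ0 c=0 e=1 clk=0 a=0 d=1 b=1
t6.Δ1 c=0 e=1 clk=1 a=0 d=1 b=1
t6.Δ2 c=1 e=1 clk=1 a=0 d=1 b=0
t6.Δ3 c=1 e=0 clk=1 a=0 d=1 b=0
t6.Δ4 c=1 e=0 clk=1 a=1 d=1 b=0
t7.Δ0 c=1 e=0 clk=1 a=1 d=1 b=0
t7.Δ1 c=1 e=0 clk=0 a=1 d=1 b=0
t8.Δ0 c=1 e=0 clk=0 a=1 d=1 b=0
t8.Δ1 c=1 e=0 clk=1 a=1 d=1 b=0
t8.Δ2 c=0 e=0 clk=1 a=1 d=1 b=1
t8.Δ3 c=0 e=1 clk=1 a=1 d=1 b=1
t8.Δ4 c=0 e=1 clk=1 a=0 d=1 b=1
t9.Δ0 c=0 e=1 clk=1 a=0 d=1 b=1
t9.Δ1 c=0 e=1 clk=0 a=0 d=1 b=1
t10.Δ0 c=0 e=1 clk=0 a=0 d=1 b=1
t10.Δ1 c=0 e=1 clk=1 a=0 d=1 b=1
t10.Δ2 c=1 e=1 clk=1 a=0 d=1 b=0
t10.Δ3 c=1 e=0 clk=1 a=0 d=1 b=0
t10.Δ4 c=1 e=0 clk=1 a=1 d=1 b=0
t11.Δ0 c=1 e=0 clk=1 a=1 d=1 b=0
t11.Δ1 c=1 e=0 clk=0 a=1 d=1 b=0
t12.Δ0 c=1 e=0 clk=0 a=1 d=1 b=0
t12.Δ1 c=1 e=0 clk=1 a=1 d=1 b=0
t12.Δ2 c=0 e=0 clk=1 a=1 d=1 b=1
t12.Δ3 c=0 e=1 clk=1 a=1 d=1 b=1
t12.Δ4 c=0 e=1 clk=1 a=0 d=1 b=1
t13.Δ0 c=0 e=1 clk=1 a=0 d=1 b=1
t13.Δ1 c=0 e=1 clk=0 a=0 d=1 b=1
t14.Δ0 c=0 e=1 clk=0 a=0 d=1 b=1
t14.Δ1 c=0 e=1 clk=1 a=0 d=1 b=1
t14.Δ2 c=1 e=1 clk=1 a=0 d=1 b=0
t14.Δ3 c=1 e=0 clk=1 a=0 d=1 b=0
t14.Δ4 c=1 e=0 clk=1 a=1 d=1 b=0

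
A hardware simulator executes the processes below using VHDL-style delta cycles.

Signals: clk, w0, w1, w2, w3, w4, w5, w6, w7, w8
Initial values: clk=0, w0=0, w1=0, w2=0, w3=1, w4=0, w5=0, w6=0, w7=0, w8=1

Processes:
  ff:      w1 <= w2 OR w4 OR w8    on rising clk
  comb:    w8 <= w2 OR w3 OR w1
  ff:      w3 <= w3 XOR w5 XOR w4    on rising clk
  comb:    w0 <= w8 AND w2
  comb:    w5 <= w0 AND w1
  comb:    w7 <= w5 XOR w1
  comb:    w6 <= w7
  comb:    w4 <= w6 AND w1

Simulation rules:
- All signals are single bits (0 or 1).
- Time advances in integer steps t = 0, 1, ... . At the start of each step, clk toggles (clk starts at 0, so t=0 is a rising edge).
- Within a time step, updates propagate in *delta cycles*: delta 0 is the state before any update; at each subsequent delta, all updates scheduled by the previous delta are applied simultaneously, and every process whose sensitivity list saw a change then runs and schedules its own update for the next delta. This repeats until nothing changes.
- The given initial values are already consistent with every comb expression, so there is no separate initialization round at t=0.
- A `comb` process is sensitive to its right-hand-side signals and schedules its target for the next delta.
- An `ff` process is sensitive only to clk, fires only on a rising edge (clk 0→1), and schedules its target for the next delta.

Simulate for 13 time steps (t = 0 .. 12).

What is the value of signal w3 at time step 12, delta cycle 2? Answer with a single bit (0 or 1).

t=0 Δ0: w7=0 w8=1 w1=0 clk=0 w5=0 w0=0 w6=0 w4=0 w3=1 w2=0
  Δ1: clk:0→1
  Δ2: w1:0→1
  Δ3: w7:0→1
  Δ4: w6:0→1
  Δ5: w4:0→1
  (5Δ to stable)
t=1 Δ0: w7=1 w8=1 w1=1 clk=1 w5=0 w0=0 w6=1 w4=1 w3=1 w2=0
  Δ1: clk:1→0
  (1Δ to stable)
t=2 Δ0: w7=1 w8=1 w1=1 clk=0 w5=0 w0=0 w6=1 w4=1 w3=1 w2=0
  Δ1: clk:0→1
  Δ2: w3:1→0
  (2Δ to stable)
t=3 Δ0: w7=1 w8=1 w1=1 clk=1 w5=0 w0=0 w6=1 w4=1 w3=0 w2=0
  Δ1: clk:1→0
  (1Δ to stable)
t=4 Δ0: w7=1 w8=1 w1=1 clk=0 w5=0 w0=0 w6=1 w4=1 w3=0 w2=0
  Δ1: clk:0→1
  Δ2: w3:0→1
  (2Δ to stable)
t=5 Δ0: w7=1 w8=1 w1=1 clk=1 w5=0 w0=0 w6=1 w4=1 w3=1 w2=0
  Δ1: clk:1→0
  (1Δ to stable)
t=6 Δ0: w7=1 w8=1 w1=1 clk=0 w5=0 w0=0 w6=1 w4=1 w3=1 w2=0
  Δ1: clk:0→1
  Δ2: w3:1→0
  (2Δ to stable)
t=7 Δ0: w7=1 w8=1 w1=1 clk=1 w5=0 w0=0 w6=1 w4=1 w3=0 w2=0
  Δ1: clk:1→0
  (1Δ to stable)
t=8 Δ0: w7=1 w8=1 w1=1 clk=0 w5=0 w0=0 w6=1 w4=1 w3=0 w2=0
  Δ1: clk:0→1
  Δ2: w3:0→1
  (2Δ to stable)
t=9 Δ0: w7=1 w8=1 w1=1 clk=1 w5=0 w0=0 w6=1 w4=1 w3=1 w2=0
  Δ1: clk:1→0
  (1Δ to stable)
t=10 Δ0: w7=1 w8=1 w1=1 clk=0 w5=0 w0=0 w6=1 w4=1 w3=1 w2=0
  Δ1: clk:0→1
  Δ2: w3:1→0
  (2Δ to stable)
t=11 Δ0: w7=1 w8=1 w1=1 clk=1 w5=0 w0=0 w6=1 w4=1 w3=0 w2=0
  Δ1: clk:1→0
  (1Δ to stable)
t=12 Δ0: w7=1 w8=1 w1=1 clk=0 w5=0 w0=0 w6=1 w4=1 w3=0 w2=0
  Δ1: clk:0→1
  Δ2: w3:0→1
  (2Δ to stable)

1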